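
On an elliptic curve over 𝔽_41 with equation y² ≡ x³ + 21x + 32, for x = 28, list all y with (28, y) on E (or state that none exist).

none

x³ + 21x + 32 = 22572 ≡ 22 (mod 41).
22 is a non-residue mod 41; no y exists.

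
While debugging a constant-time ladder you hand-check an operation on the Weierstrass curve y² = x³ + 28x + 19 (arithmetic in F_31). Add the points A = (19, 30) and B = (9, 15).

(19, 30) + (9, 15). λ = (15 - 30)/(9 - 19) ≡ 16/21 mod 31. 21⁻¹ ≡ 3 (mod 31), so λ ≡ 17.
  x = λ² - 19 - 9 = 289 - 28 ≡ 13; y = λ·(19 - 13) - 30 ≡ 10. → (13, 10)

(13, 10)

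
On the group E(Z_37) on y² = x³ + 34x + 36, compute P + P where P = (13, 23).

tangent at (13, 23): λ = (3·13² + 34)/(2·23) ≡ 23/9. 9⁻¹ ≡ 33 (mod 37) since 9·33 = 297 ≡ 1, so λ ≡ 23·33 ≡ 19.
  x = λ² - 13 - 13 = 361 - 26 ≡ 2; y = λ·(13 - 2) - 23 ≡ 1. → (2, 1)

(2, 1)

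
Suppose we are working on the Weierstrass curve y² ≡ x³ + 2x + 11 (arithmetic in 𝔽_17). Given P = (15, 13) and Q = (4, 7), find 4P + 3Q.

First 4P:
Repeated addition: build up to 4P.
2P: tangent at (15, 13): λ = (3·15² + 2)/(2·13) ≡ 14/9. 9⁻¹ ≡ 2 (mod 17), so λ ≡ 14·2 ≡ 11.
  x = λ² - 15 - 15 = 121 - 30 ≡ 6; y = λ·(15 - 6) - 13 ≡ 1. → (6, 1)
3P: (6, 1) + (15, 13). λ = (13 - 1)/(15 - 6) ≡ 12/9 mod 17. 9⁻¹ ≡ 2 (mod 17), so λ ≡ 7.
  x = λ² - 6 - 15 = 49 - 21 ≡ 11; y = λ·(6 - 11) - 1 ≡ 15. → (11, 15)
4P: (11, 15) + (15, 13). λ = (13 - 15)/(15 - 11) ≡ 15/4 mod 17. 4⁻¹ ≡ 13 (mod 17), so λ ≡ 8.
  x = λ² - 11 - 15 = 64 - 26 ≡ 4; y = λ·(11 - 4) - 15 ≡ 7. → (4, 7)
4P = (4, 7).
Next 3Q:
Repeated addition: build up to 3Q.
2Q: tangent at (4, 7): λ = (3·4² + 2)/(2·7) ≡ 16/14. 14⁻¹ ≡ 11 (mod 17), so λ ≡ 16·11 ≡ 6.
  x = λ² - 4 - 4 = 36 - 8 ≡ 11; y = λ·(4 - 11) - 7 ≡ 2. → (11, 2)
3Q: (11, 2) + (4, 7). λ = (7 - 2)/(4 - 11) ≡ 5/10 mod 17. 10⁻¹ ≡ 12 (mod 17), so λ ≡ 9.
  x = λ² - 11 - 4 = 81 - 15 ≡ 15; y = λ·(11 - 15) - 2 ≡ 13. → (15, 13)
3Q = (15, 13).
Finally 4P + 3Q:
(4, 7) + (15, 13). λ = (13 - 7)/(15 - 4) ≡ 6/11 mod 17. 11⁻¹ ≡ 14 (mod 17) since 11·14 = 154 ≡ 1, so λ ≡ 16.
  x = λ² - 4 - 15 = 256 - 19 ≡ 16; y = λ·(4 - 16) - 7 ≡ 5. → (16, 5)

(16, 5)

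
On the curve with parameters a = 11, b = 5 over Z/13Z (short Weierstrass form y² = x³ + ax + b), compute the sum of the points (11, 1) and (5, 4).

(7, 10)

(11, 1) + (5, 4). λ = (4 - 1)/(5 - 11) ≡ 3/7 mod 13. 7⁻¹ ≡ 2 (mod 13) since 7·2 = 14 ≡ 1, so λ ≡ 6.
  x = λ² - 11 - 5 = 36 - 16 ≡ 7; y = λ·(11 - 7) - 1 ≡ 10. → (7, 10)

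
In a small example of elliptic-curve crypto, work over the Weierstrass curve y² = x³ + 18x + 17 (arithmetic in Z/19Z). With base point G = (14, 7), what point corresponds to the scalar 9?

(2, 2)

Repeated addition: build up to 9G.
2G: tangent at (14, 7): λ = (3·14² + 18)/(2·7) ≡ 17/14. 14⁻¹ ≡ 15 (mod 19), so λ ≡ 17·15 ≡ 8.
  x = λ² - 14 - 14 = 64 - 28 ≡ 17; y = λ·(14 - 17) - 7 ≡ 7. → (17, 7)
3G: (17, 7) + (14, 7). λ = (7 - 7)/(14 - 17) ≡ 0/16 mod 19. 16⁻¹ ≡ 6 (mod 19), so λ ≡ 0.
  x = λ² - 17 - 14 = 0 - 31 ≡ 7; y = λ·(17 - 7) - 7 ≡ 12. → (7, 12)
4G: (7, 12) + (14, 7). λ = (7 - 12)/(14 - 7) ≡ 14/7 mod 19. 7⁻¹ ≡ 11 (mod 19) since 7·11 = 77 ≡ 1, so λ ≡ 2.
  x = λ² - 7 - 14 = 4 - 21 ≡ 2; y = λ·(7 - 2) - 12 ≡ 17. → (2, 17)
5G: (2, 17) + (14, 7). λ = (7 - 17)/(14 - 2) ≡ 9/12 mod 19. 12⁻¹ ≡ 8 (mod 19), so λ ≡ 15.
  x = λ² - 2 - 14 = 225 - 16 ≡ 0; y = λ·(2 - 0) - 17 ≡ 13. → (0, 13)
6G: (0, 13) + (14, 7). λ = (7 - 13)/(14 - 0) ≡ 13/14 mod 19. 14⁻¹ ≡ 15 (mod 19), so λ ≡ 5.
  x = λ² - 0 - 14 = 25 - 14 ≡ 11; y = λ·(0 - 11) - 13 ≡ 8. → (11, 8)
7G: (11, 8) + (14, 7). λ = (7 - 8)/(14 - 11) ≡ 18/3 mod 19. 3⁻¹ ≡ 13 (mod 19) since 3·13 = 39 ≡ 1, so λ ≡ 6.
  x = λ² - 11 - 14 = 36 - 25 ≡ 11; y = λ·(11 - 11) - 8 ≡ 11. → (11, 11)
8G: (11, 11) + (14, 7). λ = (7 - 11)/(14 - 11) ≡ 15/3 mod 19. 3⁻¹ ≡ 13 (mod 19), so λ ≡ 5.
  x = λ² - 11 - 14 = 25 - 25 ≡ 0; y = λ·(11 - 0) - 11 ≡ 6. → (0, 6)
9G: (0, 6) + (14, 7). λ = (7 - 6)/(14 - 0) ≡ 1/14 mod 19. 14⁻¹ ≡ 15 (mod 19), so λ ≡ 15.
  x = λ² - 0 - 14 = 225 - 14 ≡ 2; y = λ·(0 - 2) - 6 ≡ 2. → (2, 2)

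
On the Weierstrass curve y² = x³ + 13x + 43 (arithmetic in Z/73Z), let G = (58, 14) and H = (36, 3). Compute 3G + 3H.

First 3G:
Repeated addition: build up to 3G.
2G: tangent at (58, 14): λ = (3·58² + 13)/(2·14) ≡ 31/28. 28⁻¹ ≡ 60 (mod 73), so λ ≡ 31·60 ≡ 35.
  x = λ² - 58 - 58 = 1225 - 116 ≡ 14; y = λ·(58 - 14) - 14 ≡ 66. → (14, 66)
3G: (14, 66) + (58, 14). λ = (14 - 66)/(58 - 14) ≡ 21/44 mod 73. 44⁻¹ ≡ 5 (mod 73), so λ ≡ 32.
  x = λ² - 14 - 58 = 1024 - 72 ≡ 3; y = λ·(14 - 3) - 66 ≡ 67. → (3, 67)
3G = (3, 67).
Next 3H:
Repeated addition: build up to 3H.
2H: tangent at (36, 3): λ = (3·36² + 13)/(2·3) ≡ 32/6. 6⁻¹ ≡ 61 (mod 73) since 6·61 = 366 ≡ 1, so λ ≡ 32·61 ≡ 54.
  x = λ² - 36 - 36 = 2916 - 72 ≡ 70; y = λ·(36 - 70) - 3 ≡ 59. → (70, 59)
3H: (70, 59) + (36, 3). λ = (3 - 59)/(36 - 70) ≡ 17/39 mod 73. 39⁻¹ ≡ 15 (mod 73), so λ ≡ 36.
  x = λ² - 70 - 36 = 1296 - 106 ≡ 22; y = λ·(70 - 22) - 59 ≡ 63. → (22, 63)
3H = (22, 63).
Finally 3G + 3H:
(3, 67) + (22, 63). λ = (63 - 67)/(22 - 3) ≡ 69/19 mod 73. 19⁻¹ ≡ 50 (mod 73), so λ ≡ 19.
  x = λ² - 3 - 22 = 361 - 25 ≡ 44; y = λ·(3 - 44) - 67 ≡ 30. → (44, 30)

(44, 30)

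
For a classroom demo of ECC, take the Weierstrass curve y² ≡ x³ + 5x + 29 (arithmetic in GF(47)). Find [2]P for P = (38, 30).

tangent at (38, 30): λ = (3·38² + 5)/(2·30) ≡ 13/13. 13⁻¹ ≡ 29 (mod 47), so λ ≡ 13·29 ≡ 1.
  x = λ² - 38 - 38 = 1 - 76 ≡ 19; y = λ·(38 - 19) - 30 ≡ 36. → (19, 36)

(19, 36)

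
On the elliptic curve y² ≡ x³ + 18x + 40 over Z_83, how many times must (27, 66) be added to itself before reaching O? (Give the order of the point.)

5

2P: tangent at (27, 66): λ = (3·27² + 18)/(2·66) ≡ 47/49. 49⁻¹ ≡ 61 (mod 83), so λ ≡ 47·61 ≡ 45.
  x = λ² - 27 - 27 = 2025 - 54 ≡ 62; y = λ·(27 - 62) - 66 ≡ 19. → (62, 19)
3P: (62, 19) + (27, 66). λ = (66 - 19)/(27 - 62) ≡ 47/48 mod 83. 48⁻¹ ≡ 64 (mod 83) since 48·64 = 3072 ≡ 1, so λ ≡ 20.
  x = λ² - 62 - 27 = 400 - 89 ≡ 62; y = λ·(62 - 62) - 19 ≡ 64. → (62, 64)
4P: (62, 64) + (27, 66). λ = (66 - 64)/(27 - 62) ≡ 2/48 mod 83. 48⁻¹ ≡ 64 (mod 83) since 48·64 = 3072 ≡ 1, so λ ≡ 45.
  x = λ² - 62 - 27 = 2025 - 89 ≡ 27; y = λ·(62 - 27) - 64 ≡ 17. → (27, 17)
5P: (27, 17) + (27, 66): same x and y₁ ≡ -y₂, so the sum is O.
5P = O, so the order is 5.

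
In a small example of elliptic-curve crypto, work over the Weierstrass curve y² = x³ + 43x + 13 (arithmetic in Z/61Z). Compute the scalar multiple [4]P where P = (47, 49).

(17, 17)

Double-and-add on 4 = (100)₂. Start with P = (47, 49) for the leading 1-bit.
double: tangent at (47, 49): λ = (3·47² + 43)/(2·49) ≡ 21/37. 37⁻¹ ≡ 33 (mod 61) since 37·33 = 1221 ≡ 1, so λ ≡ 21·33 ≡ 22.
  x = λ² - 47 - 47 = 484 - 94 ≡ 24; y = λ·(47 - 24) - 49 ≡ 30. → (24, 30)
double: tangent at (24, 30): λ = (3·24² + 43)/(2·30) ≡ 2/60. 60⁻¹ ≡ 60 (mod 61) since 60·60 = 3600 ≡ 1, so λ ≡ 2·60 ≡ 59.
  x = λ² - 24 - 24 = 3481 - 48 ≡ 17; y = λ·(24 - 17) - 30 ≡ 17. → (17, 17)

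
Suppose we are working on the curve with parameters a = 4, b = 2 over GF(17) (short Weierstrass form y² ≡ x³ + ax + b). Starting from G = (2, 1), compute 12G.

Double-and-add on 12 = (1100)₂. Start with G = (2, 1) for the leading 1-bit.
double: tangent at (2, 1): λ = (3·2² + 4)/(2·1) ≡ 16/2. 2⁻¹ ≡ 9 (mod 17) since 2·9 = 18 ≡ 1, so λ ≡ 16·9 ≡ 8.
  x = λ² - 2 - 2 = 64 - 4 ≡ 9; y = λ·(2 - 9) - 1 ≡ 11. → (9, 11)
add G: (9, 11) + (2, 1). λ = (1 - 11)/(2 - 9) ≡ 7/10 mod 17. 10⁻¹ ≡ 12 (mod 17), so λ ≡ 16.
  x = λ² - 9 - 2 = 256 - 11 ≡ 7; y = λ·(9 - 7) - 11 ≡ 4. → (7, 4)
double: tangent at (7, 4): λ = (3·7² + 4)/(2·4) ≡ 15/8. 8⁻¹ ≡ 15 (mod 17) since 8·15 = 120 ≡ 1, so λ ≡ 15·15 ≡ 4.
  x = λ² - 7 - 7 = 16 - 14 ≡ 2; y = λ·(7 - 2) - 4 ≡ 16. → (2, 16)
double: tangent at (2, 16): λ = (3·2² + 4)/(2·16) ≡ 16/15. 15⁻¹ ≡ 8 (mod 17), so λ ≡ 16·8 ≡ 9.
  x = λ² - 2 - 2 = 81 - 4 ≡ 9; y = λ·(2 - 9) - 16 ≡ 6. → (9, 6)

(9, 6)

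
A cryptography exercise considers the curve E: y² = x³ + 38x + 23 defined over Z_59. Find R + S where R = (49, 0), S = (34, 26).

(54, 48)

(49, 0) + (34, 26). λ = (26 - 0)/(34 - 49) ≡ 26/44 mod 59. 44⁻¹ ≡ 55 (mod 59) since 44·55 = 2420 ≡ 1, so λ ≡ 14.
  x = λ² - 49 - 34 = 196 - 83 ≡ 54; y = λ·(49 - 54) - 0 ≡ 48. → (54, 48)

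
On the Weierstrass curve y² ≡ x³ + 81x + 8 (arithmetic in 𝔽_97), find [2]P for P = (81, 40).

(35, 82)

tangent at (81, 40): λ = (3·81² + 81)/(2·40) ≡ 73/80. 80⁻¹ ≡ 57 (mod 97) since 80·57 = 4560 ≡ 1, so λ ≡ 73·57 ≡ 87.
  x = λ² - 81 - 81 = 7569 - 162 ≡ 35; y = λ·(81 - 35) - 40 ≡ 82. → (35, 82)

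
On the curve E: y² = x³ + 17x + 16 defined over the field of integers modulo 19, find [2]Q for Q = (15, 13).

tangent at (15, 13): λ = (3·15² + 17)/(2·13) ≡ 8/7. 7⁻¹ ≡ 11 (mod 19) since 7·11 = 77 ≡ 1, so λ ≡ 8·11 ≡ 12.
  x = λ² - 15 - 15 = 144 - 30 ≡ 0; y = λ·(15 - 0) - 13 ≡ 15. → (0, 15)

(0, 15)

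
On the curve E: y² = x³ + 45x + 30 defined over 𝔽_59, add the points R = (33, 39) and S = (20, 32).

(33, 39) + (20, 32). λ = (32 - 39)/(20 - 33) ≡ 52/46 mod 59. 46⁻¹ ≡ 9 (mod 59), so λ ≡ 55.
  x = λ² - 33 - 20 = 3025 - 53 ≡ 22; y = λ·(33 - 22) - 39 ≡ 35. → (22, 35)

(22, 35)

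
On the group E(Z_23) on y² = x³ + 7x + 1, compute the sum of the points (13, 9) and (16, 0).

(13, 9) + (16, 0). λ = (0 - 9)/(16 - 13) ≡ 14/3 mod 23. 3⁻¹ ≡ 8 (mod 23), so λ ≡ 20.
  x = λ² - 13 - 16 = 400 - 29 ≡ 3; y = λ·(13 - 3) - 9 ≡ 7. → (3, 7)

(3, 7)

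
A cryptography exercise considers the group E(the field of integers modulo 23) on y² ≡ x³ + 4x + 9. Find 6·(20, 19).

(5, 19)

Write P = (20, 19).
Repeated addition: build up to 6P.
2P: tangent at (20, 19): λ = (3·20² + 4)/(2·19) ≡ 8/15. 15⁻¹ ≡ 20 (mod 23), so λ ≡ 8·20 ≡ 22.
  x = λ² - 20 - 20 = 484 - 40 ≡ 7; y = λ·(20 - 7) - 19 ≡ 14. → (7, 14)
3P: (7, 14) + (20, 19). λ = (19 - 14)/(20 - 7) ≡ 5/13 mod 23. 13⁻¹ ≡ 16 (mod 23), so λ ≡ 11.
  x = λ² - 7 - 20 = 121 - 27 ≡ 2; y = λ·(7 - 2) - 14 ≡ 18. → (2, 18)
4P: (2, 18) + (20, 19). λ = (19 - 18)/(20 - 2) ≡ 1/18 mod 23. 18⁻¹ ≡ 9 (mod 23) since 18·9 = 162 ≡ 1, so λ ≡ 9.
  x = λ² - 2 - 20 = 81 - 22 ≡ 13; y = λ·(2 - 13) - 18 ≡ 21. → (13, 21)
5P: (13, 21) + (20, 19). λ = (19 - 21)/(20 - 13) ≡ 21/7 mod 23. 7⁻¹ ≡ 10 (mod 23), so λ ≡ 3.
  x = λ² - 13 - 20 = 9 - 33 ≡ 22; y = λ·(13 - 22) - 21 ≡ 21. → (22, 21)
6P: (22, 21) + (20, 19). λ = (19 - 21)/(20 - 22) ≡ 21/21 mod 23. 21⁻¹ ≡ 11 (mod 23), so λ ≡ 1.
  x = λ² - 22 - 20 = 1 - 42 ≡ 5; y = λ·(22 - 5) - 21 ≡ 19. → (5, 19)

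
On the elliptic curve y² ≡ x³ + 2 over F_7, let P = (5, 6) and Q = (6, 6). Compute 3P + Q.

(6, 6)

First 3P:
Repeated addition: build up to 3P.
2P: tangent at (5, 6): λ = (3·5² + 0)/(2·6) ≡ 5/5. 5⁻¹ ≡ 3 (mod 7) since 5·3 = 15 ≡ 1, so λ ≡ 5·3 ≡ 1.
  x = λ² - 5 - 5 = 1 - 10 ≡ 5; y = λ·(5 - 5) - 6 ≡ 1. → (5, 1)
3P: (5, 1) + (5, 6): same x and y₁ ≡ -y₂, so the sum is the point at infinity.
3P = the point at infinity.
Finally 3P + Q:
the point at infinity + (6, 6) = (6, 6) (identity).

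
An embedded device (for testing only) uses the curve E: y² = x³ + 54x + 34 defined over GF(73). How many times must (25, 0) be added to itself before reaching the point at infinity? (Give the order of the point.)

2P: (25, 0) + (25, 0): same x and y₁ ≡ -y₂, so the sum is the point at infinity.
2P = the point at infinity, so the order is 2.

2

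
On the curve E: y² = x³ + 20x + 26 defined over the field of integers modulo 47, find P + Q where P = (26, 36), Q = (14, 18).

(21, 42)

(26, 36) + (14, 18). λ = (18 - 36)/(14 - 26) ≡ 29/35 mod 47. 35⁻¹ ≡ 43 (mod 47) since 35·43 = 1505 ≡ 1, so λ ≡ 25.
  x = λ² - 26 - 14 = 625 - 40 ≡ 21; y = λ·(26 - 21) - 36 ≡ 42. → (21, 42)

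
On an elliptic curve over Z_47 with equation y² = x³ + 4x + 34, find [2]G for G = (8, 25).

(12, 27)

tangent at (8, 25): λ = (3·8² + 4)/(2·25) ≡ 8/3. 3⁻¹ ≡ 16 (mod 47), so λ ≡ 8·16 ≡ 34.
  x = λ² - 8 - 8 = 1156 - 16 ≡ 12; y = λ·(8 - 12) - 25 ≡ 27. → (12, 27)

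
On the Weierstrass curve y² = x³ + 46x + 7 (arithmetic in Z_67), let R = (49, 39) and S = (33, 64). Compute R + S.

(39, 4)

(49, 39) + (33, 64). λ = (64 - 39)/(33 - 49) ≡ 25/51 mod 67. 51⁻¹ ≡ 46 (mod 67) since 51·46 = 2346 ≡ 1, so λ ≡ 11.
  x = λ² - 49 - 33 = 121 - 82 ≡ 39; y = λ·(49 - 39) - 39 ≡ 4. → (39, 4)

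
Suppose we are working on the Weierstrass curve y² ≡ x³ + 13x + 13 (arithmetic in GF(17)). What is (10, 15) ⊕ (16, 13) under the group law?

(10, 2)

(10, 15) + (16, 13). λ = (13 - 15)/(16 - 10) ≡ 15/6 mod 17. 6⁻¹ ≡ 3 (mod 17) since 6·3 = 18 ≡ 1, so λ ≡ 11.
  x = λ² - 10 - 16 = 121 - 26 ≡ 10; y = λ·(10 - 10) - 15 ≡ 2. → (10, 2)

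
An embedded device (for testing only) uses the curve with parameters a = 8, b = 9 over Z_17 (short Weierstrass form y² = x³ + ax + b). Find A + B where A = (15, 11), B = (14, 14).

(15, 11) + (14, 14). λ = (14 - 11)/(14 - 15) ≡ 3/16 mod 17. 16⁻¹ ≡ 16 (mod 17) since 16·16 = 256 ≡ 1, so λ ≡ 14.
  x = λ² - 15 - 14 = 196 - 29 ≡ 14; y = λ·(15 - 14) - 11 ≡ 3. → (14, 3)

(14, 3)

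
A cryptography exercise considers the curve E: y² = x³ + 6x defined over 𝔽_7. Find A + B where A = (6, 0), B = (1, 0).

(0, 0)

(6, 0) + (1, 0). λ = (0 - 0)/(1 - 6) ≡ 0/2 mod 7. 2⁻¹ ≡ 4 (mod 7), so λ ≡ 0.
  x = λ² - 6 - 1 = 0 - 7 ≡ 0; y = λ·(6 - 0) - 0 ≡ 0. → (0, 0)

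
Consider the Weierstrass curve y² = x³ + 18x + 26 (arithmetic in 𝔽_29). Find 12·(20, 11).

(28, 6)

Write Q = (20, 11).
Double-and-add on 12 = (1100)₂. Start with Q = (20, 11) for the leading 1-bit.
double: tangent at (20, 11): λ = (3·20² + 18)/(2·11) ≡ 0/22. 22⁻¹ ≡ 4 (mod 29), so λ ≡ 0·4 ≡ 0.
  x = λ² - 20 - 20 = 0 - 40 ≡ 18; y = λ·(20 - 18) - 11 ≡ 18. → (18, 18)
add Q: (18, 18) + (20, 11). λ = (11 - 18)/(20 - 18) ≡ 22/2 mod 29. 2⁻¹ ≡ 15 (mod 29) since 2·15 = 30 ≡ 1, so λ ≡ 11.
  x = λ² - 18 - 20 = 121 - 38 ≡ 25; y = λ·(18 - 25) - 18 ≡ 21. → (25, 21)
double: tangent at (25, 21): λ = (3·25² + 18)/(2·21) ≡ 8/13. 13⁻¹ ≡ 9 (mod 29), so λ ≡ 8·9 ≡ 14.
  x = λ² - 25 - 25 = 196 - 50 ≡ 1; y = λ·(25 - 1) - 21 ≡ 25. → (1, 25)
double: tangent at (1, 25): λ = (3·1² + 18)/(2·25) ≡ 21/21. 21⁻¹ ≡ 18 (mod 29), so λ ≡ 21·18 ≡ 1.
  x = λ² - 1 - 1 = 1 - 2 ≡ 28; y = λ·(1 - 28) - 25 ≡ 6. → (28, 6)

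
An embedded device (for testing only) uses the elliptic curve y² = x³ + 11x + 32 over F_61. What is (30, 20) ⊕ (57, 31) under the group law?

(15, 20)

(30, 20) + (57, 31). λ = (31 - 20)/(57 - 30) ≡ 11/27 mod 61. 27⁻¹ ≡ 52 (mod 61), so λ ≡ 23.
  x = λ² - 30 - 57 = 529 - 87 ≡ 15; y = λ·(30 - 15) - 20 ≡ 20. → (15, 20)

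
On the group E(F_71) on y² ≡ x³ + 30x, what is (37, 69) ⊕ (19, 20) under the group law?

(37, 69) + (19, 20). λ = (20 - 69)/(19 - 37) ≡ 22/53 mod 71. 53⁻¹ ≡ 67 (mod 71), so λ ≡ 54.
  x = λ² - 37 - 19 = 2916 - 56 ≡ 20; y = λ·(37 - 20) - 69 ≡ 68. → (20, 68)

(20, 68)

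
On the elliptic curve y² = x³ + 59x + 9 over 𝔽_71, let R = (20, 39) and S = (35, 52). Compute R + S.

(36, 56)

(20, 39) + (35, 52). λ = (52 - 39)/(35 - 20) ≡ 13/15 mod 71. 15⁻¹ ≡ 19 (mod 71) since 15·19 = 285 ≡ 1, so λ ≡ 34.
  x = λ² - 20 - 35 = 1156 - 55 ≡ 36; y = λ·(20 - 36) - 39 ≡ 56. → (36, 56)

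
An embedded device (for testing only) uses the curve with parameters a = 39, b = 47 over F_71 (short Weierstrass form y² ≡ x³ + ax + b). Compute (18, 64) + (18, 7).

O

The two points share x = 18 and their y-coordinates satisfy 64 + 7 ≡ 0 (mod 71), so they are inverses. Their sum is ∞.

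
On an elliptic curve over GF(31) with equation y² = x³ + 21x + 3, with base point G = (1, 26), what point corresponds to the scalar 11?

Double-and-add on 11 = (1011)₂. Start with G = (1, 26) for the leading 1-bit.
double: tangent at (1, 26): λ = (3·1² + 21)/(2·26) ≡ 24/21. 21⁻¹ ≡ 3 (mod 31), so λ ≡ 24·3 ≡ 10.
  x = λ² - 1 - 1 = 100 - 2 ≡ 5; y = λ·(1 - 5) - 26 ≡ 27. → (5, 27)
double: tangent at (5, 27): λ = (3·5² + 21)/(2·27) ≡ 3/23. 23⁻¹ ≡ 27 (mod 31) since 23·27 = 621 ≡ 1, so λ ≡ 3·27 ≡ 19.
  x = λ² - 5 - 5 = 361 - 10 ≡ 10; y = λ·(5 - 10) - 27 ≡ 2. → (10, 2)
add G: (10, 2) + (1, 26). λ = (26 - 2)/(1 - 10) ≡ 24/22 mod 31. 22⁻¹ ≡ 24 (mod 31), so λ ≡ 18.
  x = λ² - 10 - 1 = 324 - 11 ≡ 3; y = λ·(10 - 3) - 2 ≡ 0. → (3, 0)
double: (3, 0) + (3, 0): same x and y₁ ≡ -y₂, so the sum is 𝒪.
add G: 𝒪 + (1, 26) = (1, 26) (identity).

(1, 26)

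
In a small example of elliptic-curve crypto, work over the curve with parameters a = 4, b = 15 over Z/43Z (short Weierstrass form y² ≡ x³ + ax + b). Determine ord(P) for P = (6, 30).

2P: tangent at (6, 30): λ = (3·6² + 4)/(2·30) ≡ 26/17. 17⁻¹ ≡ 38 (mod 43) since 17·38 = 646 ≡ 1, so λ ≡ 26·38 ≡ 42.
  x = λ² - 6 - 6 = 1764 - 12 ≡ 32; y = λ·(6 - 32) - 30 ≡ 39. → (32, 39)
3P: (32, 39) + (6, 30). λ = (30 - 39)/(6 - 32) ≡ 34/17 mod 43. 17⁻¹ ≡ 38 (mod 43), so λ ≡ 2.
  x = λ² - 32 - 6 = 4 - 38 ≡ 9; y = λ·(32 - 9) - 39 ≡ 7. → (9, 7)
4P: (9, 7) + (6, 30). λ = (30 - 7)/(6 - 9) ≡ 23/40 mod 43. 40⁻¹ ≡ 14 (mod 43) since 40·14 = 560 ≡ 1, so λ ≡ 21.
  x = λ² - 9 - 6 = 441 - 15 ≡ 39; y = λ·(9 - 39) - 7 ≡ 8. → (39, 8)
5P: (39, 8) + (6, 30). λ = (30 - 8)/(6 - 39) ≡ 22/10 mod 43. 10⁻¹ ≡ 13 (mod 43), so λ ≡ 28.
  x = λ² - 39 - 6 = 784 - 45 ≡ 8; y = λ·(39 - 8) - 8 ≡ 0. → (8, 0)
6P: (8, 0) + (6, 30). λ = (30 - 0)/(6 - 8) ≡ 30/41 mod 43. 41⁻¹ ≡ 21 (mod 43) since 41·21 = 861 ≡ 1, so λ ≡ 28.
  x = λ² - 8 - 6 = 784 - 14 ≡ 39; y = λ·(8 - 39) - 0 ≡ 35. → (39, 35)
7P: (39, 35) + (6, 30). λ = (30 - 35)/(6 - 39) ≡ 38/10 mod 43. 10⁻¹ ≡ 13 (mod 43), so λ ≡ 21.
  x = λ² - 39 - 6 = 441 - 45 ≡ 9; y = λ·(39 - 9) - 35 ≡ 36. → (9, 36)
8P: (9, 36) + (6, 30). λ = (30 - 36)/(6 - 9) ≡ 37/40 mod 43. 40⁻¹ ≡ 14 (mod 43) since 40·14 = 560 ≡ 1, so λ ≡ 2.
  x = λ² - 9 - 6 = 4 - 15 ≡ 32; y = λ·(9 - 32) - 36 ≡ 4. → (32, 4)
9P: (32, 4) + (6, 30). λ = (30 - 4)/(6 - 32) ≡ 26/17 mod 43. 17⁻¹ ≡ 38 (mod 43), so λ ≡ 42.
  x = λ² - 32 - 6 = 1764 - 38 ≡ 6; y = λ·(32 - 6) - 4 ≡ 13. → (6, 13)
10P: (6, 13) + (6, 30): same x and y₁ ≡ -y₂, so the sum is O.
10P = O, so the order is 10.

10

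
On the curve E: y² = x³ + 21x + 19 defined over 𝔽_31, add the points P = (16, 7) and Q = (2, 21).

(16, 7) + (2, 21). λ = (21 - 7)/(2 - 16) ≡ 14/17 mod 31. 17⁻¹ ≡ 11 (mod 31), so λ ≡ 30.
  x = λ² - 16 - 2 = 900 - 18 ≡ 14; y = λ·(16 - 14) - 7 ≡ 22. → (14, 22)

(14, 22)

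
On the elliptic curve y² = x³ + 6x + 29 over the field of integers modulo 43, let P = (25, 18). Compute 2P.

(6, 18)

tangent at (25, 18): λ = (3·25² + 6)/(2·18) ≡ 32/36. 36⁻¹ ≡ 6 (mod 43), so λ ≡ 32·6 ≡ 20.
  x = λ² - 25 - 25 = 400 - 50 ≡ 6; y = λ·(25 - 6) - 18 ≡ 18. → (6, 18)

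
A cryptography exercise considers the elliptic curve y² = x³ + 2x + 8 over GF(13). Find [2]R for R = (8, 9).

tangent at (8, 9): λ = (3·8² + 2)/(2·9) ≡ 12/5. 5⁻¹ ≡ 8 (mod 13), so λ ≡ 12·8 ≡ 5.
  x = λ² - 8 - 8 = 25 - 16 ≡ 9; y = λ·(8 - 9) - 9 ≡ 12. → (9, 12)

(9, 12)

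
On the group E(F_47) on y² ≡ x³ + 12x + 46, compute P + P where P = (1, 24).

(35, 30)

tangent at (1, 24): λ = (3·1² + 12)/(2·24) ≡ 15/1. 1⁻¹ ≡ 1 (mod 47), so λ ≡ 15·1 ≡ 15.
  x = λ² - 1 - 1 = 225 - 2 ≡ 35; y = λ·(1 - 35) - 24 ≡ 30. → (35, 30)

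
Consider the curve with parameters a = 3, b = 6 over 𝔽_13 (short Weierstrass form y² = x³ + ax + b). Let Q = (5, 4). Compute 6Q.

(10, 3)

Repeated addition: build up to 6Q.
2Q: tangent at (5, 4): λ = (3·5² + 3)/(2·4) ≡ 0/8. 8⁻¹ ≡ 5 (mod 13) since 8·5 = 40 ≡ 1, so λ ≡ 0·5 ≡ 0.
  x = λ² - 5 - 5 = 0 - 10 ≡ 3; y = λ·(5 - 3) - 4 ≡ 9. → (3, 9)
3Q: (3, 9) + (5, 4). λ = (4 - 9)/(5 - 3) ≡ 8/2 mod 13. 2⁻¹ ≡ 7 (mod 13), so λ ≡ 4.
  x = λ² - 3 - 5 = 16 - 8 ≡ 8; y = λ·(3 - 8) - 9 ≡ 10. → (8, 10)
4Q: (8, 10) + (5, 4). λ = (4 - 10)/(5 - 8) ≡ 7/10 mod 13. 10⁻¹ ≡ 4 (mod 13), so λ ≡ 2.
  x = λ² - 8 - 5 = 4 - 13 ≡ 4; y = λ·(8 - 4) - 10 ≡ 11. → (4, 11)
5Q: (4, 11) + (5, 4). λ = (4 - 11)/(5 - 4) ≡ 6/1 mod 13. 1⁻¹ ≡ 1 (mod 13), so λ ≡ 6.
  x = λ² - 4 - 5 = 36 - 9 ≡ 1; y = λ·(4 - 1) - 11 ≡ 7. → (1, 7)
6Q: (1, 7) + (5, 4). λ = (4 - 7)/(5 - 1) ≡ 10/4 mod 13. 4⁻¹ ≡ 10 (mod 13), so λ ≡ 9.
  x = λ² - 1 - 5 = 81 - 6 ≡ 10; y = λ·(1 - 10) - 7 ≡ 3. → (10, 3)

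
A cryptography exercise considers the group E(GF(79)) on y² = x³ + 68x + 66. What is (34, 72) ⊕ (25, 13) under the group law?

(34, 72) + (25, 13). λ = (13 - 72)/(25 - 34) ≡ 20/70 mod 79. 70⁻¹ ≡ 35 (mod 79), so λ ≡ 68.
  x = λ² - 34 - 25 = 4624 - 59 ≡ 62; y = λ·(34 - 62) - 72 ≡ 78. → (62, 78)

(62, 78)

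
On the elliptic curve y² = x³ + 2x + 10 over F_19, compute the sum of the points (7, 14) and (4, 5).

(7, 14) + (4, 5). λ = (5 - 14)/(4 - 7) ≡ 10/16 mod 19. 16⁻¹ ≡ 6 (mod 19) since 16·6 = 96 ≡ 1, so λ ≡ 3.
  x = λ² - 7 - 4 = 9 - 11 ≡ 17; y = λ·(7 - 17) - 14 ≡ 13. → (17, 13)

(17, 13)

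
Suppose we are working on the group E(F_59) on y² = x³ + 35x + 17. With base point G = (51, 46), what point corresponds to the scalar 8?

(45, 21)

Repeated addition: build up to 8G.
2G: tangent at (51, 46): λ = (3·51² + 35)/(2·46) ≡ 50/33. 33⁻¹ ≡ 34 (mod 59), so λ ≡ 50·34 ≡ 48.
  x = λ² - 51 - 51 = 2304 - 102 ≡ 19; y = λ·(51 - 19) - 46 ≡ 15. → (19, 15)
3G: (19, 15) + (51, 46). λ = (46 - 15)/(51 - 19) ≡ 31/32 mod 59. 32⁻¹ ≡ 24 (mod 59), so λ ≡ 36.
  x = λ² - 19 - 51 = 1296 - 70 ≡ 46; y = λ·(19 - 46) - 15 ≡ 16. → (46, 16)
4G: (46, 16) + (51, 46). λ = (46 - 16)/(51 - 46) ≡ 30/5 mod 59. 5⁻¹ ≡ 12 (mod 59) since 5·12 = 60 ≡ 1, so λ ≡ 6.
  x = λ² - 46 - 51 = 36 - 97 ≡ 57; y = λ·(46 - 57) - 16 ≡ 36. → (57, 36)
5G: (57, 36) + (51, 46). λ = (46 - 36)/(51 - 57) ≡ 10/53 mod 59. 53⁻¹ ≡ 49 (mod 59), so λ ≡ 18.
  x = λ² - 57 - 51 = 324 - 108 ≡ 39; y = λ·(57 - 39) - 36 ≡ 52. → (39, 52)
6G: (39, 52) + (51, 46). λ = (46 - 52)/(51 - 39) ≡ 53/12 mod 59. 12⁻¹ ≡ 5 (mod 59) since 12·5 = 60 ≡ 1, so λ ≡ 29.
  x = λ² - 39 - 51 = 841 - 90 ≡ 43; y = λ·(39 - 43) - 52 ≡ 9. → (43, 9)
7G: (43, 9) + (51, 46). λ = (46 - 9)/(51 - 43) ≡ 37/8 mod 59. 8⁻¹ ≡ 37 (mod 59), so λ ≡ 12.
  x = λ² - 43 - 51 = 144 - 94 ≡ 50; y = λ·(43 - 50) - 9 ≡ 25. → (50, 25)
8G: (50, 25) + (51, 46). λ = (46 - 25)/(51 - 50) ≡ 21/1 mod 59. 1⁻¹ ≡ 1 (mod 59), so λ ≡ 21.
  x = λ² - 50 - 51 = 441 - 101 ≡ 45; y = λ·(50 - 45) - 25 ≡ 21. → (45, 21)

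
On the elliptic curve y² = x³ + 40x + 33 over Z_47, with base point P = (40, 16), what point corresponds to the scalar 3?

Repeated addition: build up to 3P.
2P: tangent at (40, 16): λ = (3·40² + 40)/(2·16) ≡ 46/32. 32⁻¹ ≡ 25 (mod 47) since 32·25 = 800 ≡ 1, so λ ≡ 46·25 ≡ 22.
  x = λ² - 40 - 40 = 484 - 80 ≡ 28; y = λ·(40 - 28) - 16 ≡ 13. → (28, 13)
3P: (28, 13) + (40, 16). λ = (16 - 13)/(40 - 28) ≡ 3/12 mod 47. 12⁻¹ ≡ 4 (mod 47), so λ ≡ 12.
  x = λ² - 28 - 40 = 144 - 68 ≡ 29; y = λ·(28 - 29) - 13 ≡ 22. → (29, 22)

(29, 22)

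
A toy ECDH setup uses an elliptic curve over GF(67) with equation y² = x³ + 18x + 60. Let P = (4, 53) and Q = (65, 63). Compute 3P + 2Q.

(50, 0)

First 3P:
Repeated addition: build up to 3P.
2P: tangent at (4, 53): λ = (3·4² + 18)/(2·53) ≡ 66/39. 39⁻¹ ≡ 55 (mod 67), so λ ≡ 66·55 ≡ 12.
  x = λ² - 4 - 4 = 144 - 8 ≡ 2; y = λ·(4 - 2) - 53 ≡ 38. → (2, 38)
3P: (2, 38) + (4, 53). λ = (53 - 38)/(4 - 2) ≡ 15/2 mod 67. 2⁻¹ ≡ 34 (mod 67) since 2·34 = 68 ≡ 1, so λ ≡ 41.
  x = λ² - 2 - 4 = 1681 - 6 ≡ 0; y = λ·(2 - 0) - 38 ≡ 44. → (0, 44)
3P = (0, 44).
Next 2Q:
Repeated addition: build up to 2Q.
2Q: tangent at (65, 63): λ = (3·65² + 18)/(2·63) ≡ 30/59. 59⁻¹ ≡ 25 (mod 67) since 59·25 = 1475 ≡ 1, so λ ≡ 30·25 ≡ 13.
  x = λ² - 65 - 65 = 169 - 130 ≡ 39; y = λ·(65 - 39) - 63 ≡ 7. → (39, 7)
2Q = (39, 7).
Finally 3P + 2Q:
(0, 44) + (39, 7). λ = (7 - 44)/(39 - 0) ≡ 30/39 mod 67. 39⁻¹ ≡ 55 (mod 67) since 39·55 = 2145 ≡ 1, so λ ≡ 42.
  x = λ² - 0 - 39 = 1764 - 39 ≡ 50; y = λ·(0 - 50) - 44 ≡ 0. → (50, 0)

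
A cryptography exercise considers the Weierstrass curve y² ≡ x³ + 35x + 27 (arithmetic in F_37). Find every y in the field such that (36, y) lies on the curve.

x³ + 35x + 27 = 47943 ≡ 28 (mod 37).
Square roots of 28 mod 37: 18 and 19 (since 18² = 324 ≡ 28).

18, 19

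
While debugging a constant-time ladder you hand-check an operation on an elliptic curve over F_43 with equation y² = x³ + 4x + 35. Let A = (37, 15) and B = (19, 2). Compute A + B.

(28, 13)

(37, 15) + (19, 2). λ = (2 - 15)/(19 - 37) ≡ 30/25 mod 43. 25⁻¹ ≡ 31 (mod 43) since 25·31 = 775 ≡ 1, so λ ≡ 27.
  x = λ² - 37 - 19 = 729 - 56 ≡ 28; y = λ·(37 - 28) - 15 ≡ 13. → (28, 13)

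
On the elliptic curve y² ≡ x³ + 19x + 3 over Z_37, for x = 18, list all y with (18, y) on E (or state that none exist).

x³ + 19x + 3 = 6177 ≡ 35 (mod 37).
35 is a non-residue mod 37; no y exists.

none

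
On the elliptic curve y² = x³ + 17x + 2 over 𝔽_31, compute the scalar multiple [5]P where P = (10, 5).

(9, 4)

Double-and-add on 5 = (101)₂. Start with P = (10, 5) for the leading 1-bit.
double: tangent at (10, 5): λ = (3·10² + 17)/(2·5) ≡ 7/10. 10⁻¹ ≡ 28 (mod 31), so λ ≡ 7·28 ≡ 10.
  x = λ² - 10 - 10 = 100 - 20 ≡ 18; y = λ·(10 - 18) - 5 ≡ 8. → (18, 8)
double: tangent at (18, 8): λ = (3·18² + 17)/(2·8) ≡ 28/16. 16⁻¹ ≡ 2 (mod 31) since 16·2 = 32 ≡ 1, so λ ≡ 28·2 ≡ 25.
  x = λ² - 18 - 18 = 625 - 36 ≡ 0; y = λ·(18 - 0) - 8 ≡ 8. → (0, 8)
add P: (0, 8) + (10, 5). λ = (5 - 8)/(10 - 0) ≡ 28/10 mod 31. 10⁻¹ ≡ 28 (mod 31), so λ ≡ 9.
  x = λ² - 0 - 10 = 81 - 10 ≡ 9; y = λ·(0 - 9) - 8 ≡ 4. → (9, 4)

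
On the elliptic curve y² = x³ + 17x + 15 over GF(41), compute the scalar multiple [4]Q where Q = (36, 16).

Repeated addition: build up to 4Q.
2Q: tangent at (36, 16): λ = (3·36² + 17)/(2·16) ≡ 10/32. 32⁻¹ ≡ 9 (mod 41), so λ ≡ 10·9 ≡ 8.
  x = λ² - 36 - 36 = 64 - 72 ≡ 33; y = λ·(36 - 33) - 16 ≡ 8. → (33, 8)
3Q: (33, 8) + (36, 16). λ = (16 - 8)/(36 - 33) ≡ 8/3 mod 41. 3⁻¹ ≡ 14 (mod 41) since 3·14 = 42 ≡ 1, so λ ≡ 30.
  x = λ² - 33 - 36 = 900 - 69 ≡ 11; y = λ·(33 - 11) - 8 ≡ 37. → (11, 37)
4Q: (11, 37) + (36, 16). λ = (16 - 37)/(36 - 11) ≡ 20/25 mod 41. 25⁻¹ ≡ 23 (mod 41), so λ ≡ 9.
  x = λ² - 11 - 36 = 81 - 47 ≡ 34; y = λ·(11 - 34) - 37 ≡ 2. → (34, 2)

(34, 2)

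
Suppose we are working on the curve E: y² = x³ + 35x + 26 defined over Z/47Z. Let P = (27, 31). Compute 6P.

Repeated addition: build up to 6P.
2P: tangent at (27, 31): λ = (3·27² + 35)/(2·31) ≡ 13/15. 15⁻¹ ≡ 22 (mod 47) since 15·22 = 330 ≡ 1, so λ ≡ 13·22 ≡ 4.
  x = λ² - 27 - 27 = 16 - 54 ≡ 9; y = λ·(27 - 9) - 31 ≡ 41. → (9, 41)
3P: (9, 41) + (27, 31). λ = (31 - 41)/(27 - 9) ≡ 37/18 mod 47. 18⁻¹ ≡ 34 (mod 47), so λ ≡ 36.
  x = λ² - 9 - 27 = 1296 - 36 ≡ 38; y = λ·(9 - 38) - 41 ≡ 43. → (38, 43)
4P: (38, 43) + (27, 31). λ = (31 - 43)/(27 - 38) ≡ 35/36 mod 47. 36⁻¹ ≡ 17 (mod 47) since 36·17 = 612 ≡ 1, so λ ≡ 31.
  x = λ² - 38 - 27 = 961 - 65 ≡ 3; y = λ·(38 - 3) - 43 ≡ 8. → (3, 8)
5P: (3, 8) + (27, 31). λ = (31 - 8)/(27 - 3) ≡ 23/24 mod 47. 24⁻¹ ≡ 2 (mod 47), so λ ≡ 46.
  x = λ² - 3 - 27 = 2116 - 30 ≡ 18; y = λ·(3 - 18) - 8 ≡ 7. → (18, 7)
6P: (18, 7) + (27, 31). λ = (31 - 7)/(27 - 18) ≡ 24/9 mod 47. 9⁻¹ ≡ 21 (mod 47), so λ ≡ 34.
  x = λ² - 18 - 27 = 1156 - 45 ≡ 30; y = λ·(18 - 30) - 7 ≡ 8. → (30, 8)

(30, 8)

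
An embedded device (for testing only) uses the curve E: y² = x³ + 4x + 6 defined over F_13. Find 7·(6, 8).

Write Q = (6, 8).
Double-and-add on 7 = (111)₂. Start with Q = (6, 8) for the leading 1-bit.
double: tangent at (6, 8): λ = (3·6² + 4)/(2·8) ≡ 8/3. 3⁻¹ ≡ 9 (mod 13) since 3·9 = 27 ≡ 1, so λ ≡ 8·9 ≡ 7.
  x = λ² - 6 - 6 = 49 - 12 ≡ 11; y = λ·(6 - 11) - 8 ≡ 9. → (11, 9)
add Q: (11, 9) + (6, 8). λ = (8 - 9)/(6 - 11) ≡ 12/8 mod 13. 8⁻¹ ≡ 5 (mod 13), so λ ≡ 8.
  x = λ² - 11 - 6 = 64 - 17 ≡ 8; y = λ·(11 - 8) - 9 ≡ 2. → (8, 2)
double: tangent at (8, 2): λ = (3·8² + 4)/(2·2) ≡ 1/4. 4⁻¹ ≡ 10 (mod 13), so λ ≡ 1·10 ≡ 10.
  x = λ² - 8 - 8 = 100 - 16 ≡ 6; y = λ·(8 - 6) - 2 ≡ 5. → (6, 5)
add Q: (6, 5) + (6, 8): same x and y₁ ≡ -y₂, so the sum is ∞.

O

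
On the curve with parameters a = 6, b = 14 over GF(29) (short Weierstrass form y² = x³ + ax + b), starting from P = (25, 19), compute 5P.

Repeated addition: build up to 5P.
2P: tangent at (25, 19): λ = (3·25² + 6)/(2·19) ≡ 25/9. 9⁻¹ ≡ 13 (mod 29) since 9·13 = 117 ≡ 1, so λ ≡ 25·13 ≡ 6.
  x = λ² - 25 - 25 = 36 - 50 ≡ 15; y = λ·(25 - 15) - 19 ≡ 12. → (15, 12)
3P: (15, 12) + (25, 19). λ = (19 - 12)/(25 - 15) ≡ 7/10 mod 29. 10⁻¹ ≡ 3 (mod 29) since 10·3 = 30 ≡ 1, so λ ≡ 21.
  x = λ² - 15 - 25 = 441 - 40 ≡ 24; y = λ·(15 - 24) - 12 ≡ 2. → (24, 2)
4P: (24, 2) + (25, 19). λ = (19 - 2)/(25 - 24) ≡ 17/1 mod 29. 1⁻¹ ≡ 1 (mod 29) since 1·1 = 1 ≡ 1, so λ ≡ 17.
  x = λ² - 24 - 25 = 289 - 49 ≡ 8; y = λ·(24 - 8) - 2 ≡ 9. → (8, 9)
5P: (8, 9) + (25, 19). λ = (19 - 9)/(25 - 8) ≡ 10/17 mod 29. 17⁻¹ ≡ 12 (mod 29), so λ ≡ 4.
  x = λ² - 8 - 25 = 16 - 33 ≡ 12; y = λ·(8 - 12) - 9 ≡ 4. → (12, 4)

(12, 4)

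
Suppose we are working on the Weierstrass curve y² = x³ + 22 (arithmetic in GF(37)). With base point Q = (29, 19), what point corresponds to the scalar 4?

Repeated addition: build up to 4Q.
2Q: tangent at (29, 19): λ = (3·29² + 0)/(2·19) ≡ 7/1. 1⁻¹ ≡ 1 (mod 37), so λ ≡ 7·1 ≡ 7.
  x = λ² - 29 - 29 = 49 - 58 ≡ 28; y = λ·(29 - 28) - 19 ≡ 25. → (28, 25)
3Q: (28, 25) + (29, 19). λ = (19 - 25)/(29 - 28) ≡ 31/1 mod 37. 1⁻¹ ≡ 1 (mod 37), so λ ≡ 31.
  x = λ² - 28 - 29 = 961 - 57 ≡ 16; y = λ·(28 - 16) - 25 ≡ 14. → (16, 14)
4Q: (16, 14) + (29, 19). λ = (19 - 14)/(29 - 16) ≡ 5/13 mod 37. 13⁻¹ ≡ 20 (mod 37), so λ ≡ 26.
  x = λ² - 16 - 29 = 676 - 45 ≡ 2; y = λ·(16 - 2) - 14 ≡ 17. → (2, 17)

(2, 17)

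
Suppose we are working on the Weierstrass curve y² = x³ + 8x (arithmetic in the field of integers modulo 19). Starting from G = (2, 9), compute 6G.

(4, 1)

Repeated addition: build up to 6G.
2G: tangent at (2, 9): λ = (3·2² + 8)/(2·9) ≡ 1/18. 18⁻¹ ≡ 18 (mod 19), so λ ≡ 1·18 ≡ 18.
  x = λ² - 2 - 2 = 324 - 4 ≡ 16; y = λ·(2 - 16) - 9 ≡ 5. → (16, 5)
3G: (16, 5) + (2, 9). λ = (9 - 5)/(2 - 16) ≡ 4/5 mod 19. 5⁻¹ ≡ 4 (mod 19) since 5·4 = 20 ≡ 1, so λ ≡ 16.
  x = λ² - 16 - 2 = 256 - 18 ≡ 10; y = λ·(16 - 10) - 5 ≡ 15. → (10, 15)
4G: (10, 15) + (2, 9). λ = (9 - 15)/(2 - 10) ≡ 13/11 mod 19. 11⁻¹ ≡ 7 (mod 19) since 11·7 = 77 ≡ 1, so λ ≡ 15.
  x = λ² - 10 - 2 = 225 - 12 ≡ 4; y = λ·(10 - 4) - 15 ≡ 18. → (4, 18)
5G: (4, 18) + (2, 9). λ = (9 - 18)/(2 - 4) ≡ 10/17 mod 19. 17⁻¹ ≡ 9 (mod 19), so λ ≡ 14.
  x = λ² - 4 - 2 = 196 - 6 ≡ 0; y = λ·(4 - 0) - 18 ≡ 0. → (0, 0)
6G: (0, 0) + (2, 9). λ = (9 - 0)/(2 - 0) ≡ 9/2 mod 19. 2⁻¹ ≡ 10 (mod 19) since 2·10 = 20 ≡ 1, so λ ≡ 14.
  x = λ² - 0 - 2 = 196 - 2 ≡ 4; y = λ·(0 - 4) - 0 ≡ 1. → (4, 1)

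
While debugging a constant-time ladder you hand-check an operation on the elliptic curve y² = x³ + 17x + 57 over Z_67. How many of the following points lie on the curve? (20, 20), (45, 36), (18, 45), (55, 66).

(20, 20): 20² ≡ 65, rhs ≡ 22 → off.
(45, 36): 36² ≡ 23, rhs ≡ 23 → on.
(18, 45): 45² ≡ 15, rhs ≡ 31 → off.
(55, 66): 66² ≡ 1, rhs ≡ 1 → on.

2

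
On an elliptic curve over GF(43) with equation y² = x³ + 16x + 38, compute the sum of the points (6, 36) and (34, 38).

(12, 25)

(6, 36) + (34, 38). λ = (38 - 36)/(34 - 6) ≡ 2/28 mod 43. 28⁻¹ ≡ 20 (mod 43) since 28·20 = 560 ≡ 1, so λ ≡ 40.
  x = λ² - 6 - 34 = 1600 - 40 ≡ 12; y = λ·(6 - 12) - 36 ≡ 25. → (12, 25)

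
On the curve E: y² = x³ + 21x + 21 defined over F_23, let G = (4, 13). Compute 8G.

Repeated addition: build up to 8G.
2G: tangent at (4, 13): λ = (3·4² + 21)/(2·13) ≡ 0/3. 3⁻¹ ≡ 8 (mod 23) since 3·8 = 24 ≡ 1, so λ ≡ 0·8 ≡ 0.
  x = λ² - 4 - 4 = 0 - 8 ≡ 15; y = λ·(4 - 15) - 13 ≡ 10. → (15, 10)
3G: (15, 10) + (4, 13). λ = (13 - 10)/(4 - 15) ≡ 3/12 mod 23. 12⁻¹ ≡ 2 (mod 23), so λ ≡ 6.
  x = λ² - 15 - 4 = 36 - 19 ≡ 17; y = λ·(15 - 17) - 10 ≡ 1. → (17, 1)
4G: (17, 1) + (4, 13). λ = (13 - 1)/(4 - 17) ≡ 12/10 mod 23. 10⁻¹ ≡ 7 (mod 23), so λ ≡ 15.
  x = λ² - 17 - 4 = 225 - 21 ≡ 20; y = λ·(17 - 20) - 1 ≡ 0. → (20, 0)
5G: (20, 0) + (4, 13). λ = (13 - 0)/(4 - 20) ≡ 13/7 mod 23. 7⁻¹ ≡ 10 (mod 23), so λ ≡ 15.
  x = λ² - 20 - 4 = 225 - 24 ≡ 17; y = λ·(20 - 17) - 0 ≡ 22. → (17, 22)
6G: (17, 22) + (4, 13). λ = (13 - 22)/(4 - 17) ≡ 14/10 mod 23. 10⁻¹ ≡ 7 (mod 23) since 10·7 = 70 ≡ 1, so λ ≡ 6.
  x = λ² - 17 - 4 = 36 - 21 ≡ 15; y = λ·(17 - 15) - 22 ≡ 13. → (15, 13)
7G: (15, 13) + (4, 13). λ = (13 - 13)/(4 - 15) ≡ 0/12 mod 23. 12⁻¹ ≡ 2 (mod 23), so λ ≡ 0.
  x = λ² - 15 - 4 = 0 - 19 ≡ 4; y = λ·(15 - 4) - 13 ≡ 10. → (4, 10)
8G: (4, 10) + (4, 13): same x and y₁ ≡ -y₂, so the sum is the point at infinity.

O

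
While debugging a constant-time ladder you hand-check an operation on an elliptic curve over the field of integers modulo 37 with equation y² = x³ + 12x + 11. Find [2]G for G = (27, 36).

tangent at (27, 36): λ = (3·27² + 12)/(2·36) ≡ 16/35. 35⁻¹ ≡ 18 (mod 37), so λ ≡ 16·18 ≡ 29.
  x = λ² - 27 - 27 = 841 - 54 ≡ 10; y = λ·(27 - 10) - 36 ≡ 13. → (10, 13)

(10, 13)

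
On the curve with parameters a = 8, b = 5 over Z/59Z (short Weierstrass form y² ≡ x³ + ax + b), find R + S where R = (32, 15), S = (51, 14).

(52, 14)

(32, 15) + (51, 14). λ = (14 - 15)/(51 - 32) ≡ 58/19 mod 59. 19⁻¹ ≡ 28 (mod 59) since 19·28 = 532 ≡ 1, so λ ≡ 31.
  x = λ² - 32 - 51 = 961 - 83 ≡ 52; y = λ·(32 - 52) - 15 ≡ 14. → (52, 14)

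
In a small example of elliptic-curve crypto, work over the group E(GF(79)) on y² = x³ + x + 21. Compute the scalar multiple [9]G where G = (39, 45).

Repeated addition: build up to 9G.
2G: tangent at (39, 45): λ = (3·39² + 1)/(2·45) ≡ 61/11. 11⁻¹ ≡ 36 (mod 79), so λ ≡ 61·36 ≡ 63.
  x = λ² - 39 - 39 = 3969 - 78 ≡ 20; y = λ·(39 - 20) - 45 ≡ 46. → (20, 46)
3G: (20, 46) + (39, 45). λ = (45 - 46)/(39 - 20) ≡ 78/19 mod 79. 19⁻¹ ≡ 25 (mod 79) since 19·25 = 475 ≡ 1, so λ ≡ 54.
  x = λ² - 20 - 39 = 2916 - 59 ≡ 13; y = λ·(20 - 13) - 46 ≡ 16. → (13, 16)
4G: (13, 16) + (39, 45). λ = (45 - 16)/(39 - 13) ≡ 29/26 mod 79. 26⁻¹ ≡ 76 (mod 79) since 26·76 = 1976 ≡ 1, so λ ≡ 71.
  x = λ² - 13 - 39 = 5041 - 52 ≡ 12; y = λ·(13 - 12) - 16 ≡ 55. → (12, 55)
5G: (12, 55) + (39, 45). λ = (45 - 55)/(39 - 12) ≡ 69/27 mod 79. 27⁻¹ ≡ 41 (mod 79), so λ ≡ 64.
  x = λ² - 12 - 39 = 4096 - 51 ≡ 16; y = λ·(12 - 16) - 55 ≡ 5. → (16, 5)
6G: (16, 5) + (39, 45). λ = (45 - 5)/(39 - 16) ≡ 40/23 mod 79. 23⁻¹ ≡ 55 (mod 79), so λ ≡ 67.
  x = λ² - 16 - 39 = 4489 - 55 ≡ 10; y = λ·(16 - 10) - 5 ≡ 2. → (10, 2)
7G: (10, 2) + (39, 45). λ = (45 - 2)/(39 - 10) ≡ 43/29 mod 79. 29⁻¹ ≡ 30 (mod 79) since 29·30 = 870 ≡ 1, so λ ≡ 26.
  x = λ² - 10 - 39 = 676 - 49 ≡ 74; y = λ·(10 - 74) - 2 ≡ 72. → (74, 72)
8G: (74, 72) + (39, 45). λ = (45 - 72)/(39 - 74) ≡ 52/44 mod 79. 44⁻¹ ≡ 9 (mod 79), so λ ≡ 73.
  x = λ² - 74 - 39 = 5329 - 113 ≡ 2; y = λ·(74 - 2) - 72 ≡ 49. → (2, 49)
9G: (2, 49) + (39, 45). λ = (45 - 49)/(39 - 2) ≡ 75/37 mod 79. 37⁻¹ ≡ 47 (mod 79), so λ ≡ 49.
  x = λ² - 2 - 39 = 2401 - 41 ≡ 69; y = λ·(2 - 69) - 49 ≡ 65. → (69, 65)

(69, 65)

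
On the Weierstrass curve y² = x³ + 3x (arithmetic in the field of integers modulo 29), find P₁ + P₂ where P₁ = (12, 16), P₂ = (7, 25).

(26, 15)

(12, 16) + (7, 25). λ = (25 - 16)/(7 - 12) ≡ 9/24 mod 29. 24⁻¹ ≡ 23 (mod 29), so λ ≡ 4.
  x = λ² - 12 - 7 = 16 - 19 ≡ 26; y = λ·(12 - 26) - 16 ≡ 15. → (26, 15)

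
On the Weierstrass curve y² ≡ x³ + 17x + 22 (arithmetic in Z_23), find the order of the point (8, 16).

2P: tangent at (8, 16): λ = (3·8² + 17)/(2·16) ≡ 2/9. 9⁻¹ ≡ 18 (mod 23), so λ ≡ 2·18 ≡ 13.
  x = λ² - 8 - 8 = 169 - 16 ≡ 15; y = λ·(8 - 15) - 16 ≡ 8. → (15, 8)
3P: (15, 8) + (8, 16). λ = (16 - 8)/(8 - 15) ≡ 8/16 mod 23. 16⁻¹ ≡ 13 (mod 23) since 16·13 = 208 ≡ 1, so λ ≡ 12.
  x = λ² - 15 - 8 = 144 - 23 ≡ 6; y = λ·(15 - 6) - 8 ≡ 8. → (6, 8)
4P: (6, 8) + (8, 16). λ = (16 - 8)/(8 - 6) ≡ 8/2 mod 23. 2⁻¹ ≡ 12 (mod 23), so λ ≡ 4.
  x = λ² - 6 - 8 = 16 - 14 ≡ 2; y = λ·(6 - 2) - 8 ≡ 8. → (2, 8)
5P: (2, 8) + (8, 16). λ = (16 - 8)/(8 - 2) ≡ 8/6 mod 23. 6⁻¹ ≡ 4 (mod 23), so λ ≡ 9.
  x = λ² - 2 - 8 = 81 - 10 ≡ 2; y = λ·(2 - 2) - 8 ≡ 15. → (2, 15)
6P: (2, 15) + (8, 16). λ = (16 - 15)/(8 - 2) ≡ 1/6 mod 23. 6⁻¹ ≡ 4 (mod 23) since 6·4 = 24 ≡ 1, so λ ≡ 4.
  x = λ² - 2 - 8 = 16 - 10 ≡ 6; y = λ·(2 - 6) - 15 ≡ 15. → (6, 15)
7P: (6, 15) + (8, 16). λ = (16 - 15)/(8 - 6) ≡ 1/2 mod 23. 2⁻¹ ≡ 12 (mod 23), so λ ≡ 12.
  x = λ² - 6 - 8 = 144 - 14 ≡ 15; y = λ·(6 - 15) - 15 ≡ 15. → (15, 15)
8P: (15, 15) + (8, 16). λ = (16 - 15)/(8 - 15) ≡ 1/16 mod 23. 16⁻¹ ≡ 13 (mod 23), so λ ≡ 13.
  x = λ² - 15 - 8 = 169 - 23 ≡ 8; y = λ·(15 - 8) - 15 ≡ 7. → (8, 7)
9P: (8, 7) + (8, 16): same x and y₁ ≡ -y₂, so the sum is O.
9P = O, so the order is 9.

9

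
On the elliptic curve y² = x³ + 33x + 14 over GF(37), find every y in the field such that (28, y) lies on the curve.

x³ + 33x + 14 = 22890 ≡ 24 (mod 37).
24 is a non-residue mod 37; no y exists.

none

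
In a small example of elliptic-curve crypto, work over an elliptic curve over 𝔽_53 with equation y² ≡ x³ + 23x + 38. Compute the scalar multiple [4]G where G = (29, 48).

(39, 29)

Repeated addition: build up to 4G.
2G: tangent at (29, 48): λ = (3·29² + 23)/(2·48) ≡ 2/43. 43⁻¹ ≡ 37 (mod 53), so λ ≡ 2·37 ≡ 21.
  x = λ² - 29 - 29 = 441 - 58 ≡ 12; y = λ·(29 - 12) - 48 ≡ 44. → (12, 44)
3G: (12, 44) + (29, 48). λ = (48 - 44)/(29 - 12) ≡ 4/17 mod 53. 17⁻¹ ≡ 25 (mod 53), so λ ≡ 47.
  x = λ² - 12 - 29 = 2209 - 41 ≡ 48; y = λ·(12 - 48) - 44 ≡ 13. → (48, 13)
4G: (48, 13) + (29, 48). λ = (48 - 13)/(29 - 48) ≡ 35/34 mod 53. 34⁻¹ ≡ 39 (mod 53) since 34·39 = 1326 ≡ 1, so λ ≡ 40.
  x = λ² - 48 - 29 = 1600 - 77 ≡ 39; y = λ·(48 - 39) - 13 ≡ 29. → (39, 29)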